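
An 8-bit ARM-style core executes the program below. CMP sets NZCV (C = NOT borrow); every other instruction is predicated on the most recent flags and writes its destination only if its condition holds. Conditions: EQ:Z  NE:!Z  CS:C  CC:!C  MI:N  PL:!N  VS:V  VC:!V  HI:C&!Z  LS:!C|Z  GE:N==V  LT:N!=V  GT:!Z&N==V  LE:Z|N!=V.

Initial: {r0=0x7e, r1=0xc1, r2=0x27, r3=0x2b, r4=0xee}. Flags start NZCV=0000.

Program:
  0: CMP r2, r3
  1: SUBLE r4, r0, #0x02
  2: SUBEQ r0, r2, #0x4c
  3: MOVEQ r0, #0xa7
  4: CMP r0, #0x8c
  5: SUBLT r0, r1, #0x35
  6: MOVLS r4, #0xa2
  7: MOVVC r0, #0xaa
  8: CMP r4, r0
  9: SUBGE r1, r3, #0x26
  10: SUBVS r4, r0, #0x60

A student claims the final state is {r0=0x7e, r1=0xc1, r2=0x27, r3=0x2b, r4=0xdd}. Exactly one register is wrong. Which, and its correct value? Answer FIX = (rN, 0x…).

FIX = (r4, 0x1e)

[0] flags=1000 → (cmp)
[1] flags=1000 LE?T → r4=0x7c
[2] flags=1000 EQ?F → skip
[3] flags=1000 EQ?F → skip
[4] flags=1001 → (cmp)
[5] flags=1001 LT?F → skip
[6] flags=1001 LS?T → r4=0xa2
[7] flags=1001 VC?F → skip
[8] flags=0011 → (cmp)
[9] flags=0011 GE?F → skip
[10] flags=0011 VS?T → r4=0x1e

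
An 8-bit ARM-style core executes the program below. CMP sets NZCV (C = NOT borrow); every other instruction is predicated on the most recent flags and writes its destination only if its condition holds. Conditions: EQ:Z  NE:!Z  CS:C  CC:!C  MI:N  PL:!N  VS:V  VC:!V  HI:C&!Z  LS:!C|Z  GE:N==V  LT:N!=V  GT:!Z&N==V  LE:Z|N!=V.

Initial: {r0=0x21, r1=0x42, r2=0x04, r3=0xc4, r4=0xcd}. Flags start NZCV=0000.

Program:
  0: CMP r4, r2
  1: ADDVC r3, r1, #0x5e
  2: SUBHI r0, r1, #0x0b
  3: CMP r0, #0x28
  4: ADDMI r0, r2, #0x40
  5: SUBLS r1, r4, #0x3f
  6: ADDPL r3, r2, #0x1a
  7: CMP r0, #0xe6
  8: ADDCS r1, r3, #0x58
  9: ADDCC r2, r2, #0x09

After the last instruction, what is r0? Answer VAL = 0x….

0: ✓ CMP  NZCV=1010
1: ✓ ADDVC  r3←0xa0
2: ✓ SUBHI  r0←0x37
3: ✓ CMP  NZCV=0010
4: · ADDMI
5: · SUBLS
6: ✓ ADDPL  r3←0x1e
7: ✓ CMP  NZCV=0000
8: · ADDCS
9: ✓ ADDCC  r2←0x0d

VAL = 0x37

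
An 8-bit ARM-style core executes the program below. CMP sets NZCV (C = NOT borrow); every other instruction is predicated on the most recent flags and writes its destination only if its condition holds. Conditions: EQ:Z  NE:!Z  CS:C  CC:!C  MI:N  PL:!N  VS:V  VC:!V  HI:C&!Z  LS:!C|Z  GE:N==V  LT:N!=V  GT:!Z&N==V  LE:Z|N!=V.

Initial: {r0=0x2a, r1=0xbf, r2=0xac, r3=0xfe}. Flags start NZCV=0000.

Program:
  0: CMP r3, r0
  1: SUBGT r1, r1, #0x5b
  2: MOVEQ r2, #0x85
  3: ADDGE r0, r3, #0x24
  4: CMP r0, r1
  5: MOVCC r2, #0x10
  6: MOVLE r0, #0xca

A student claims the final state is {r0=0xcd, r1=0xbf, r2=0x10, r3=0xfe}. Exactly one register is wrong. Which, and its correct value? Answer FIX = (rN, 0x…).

FIX = (r0, 0x2a)

[0] flags=1010 → (cmp)
[1] flags=1010 GT?F → skip
[2] flags=1010 EQ?F → skip
[3] flags=1010 GE?F → skip
[4] flags=0000 → (cmp)
[5] flags=0000 CC?T → r2=0x10
[6] flags=0000 LE?F → skip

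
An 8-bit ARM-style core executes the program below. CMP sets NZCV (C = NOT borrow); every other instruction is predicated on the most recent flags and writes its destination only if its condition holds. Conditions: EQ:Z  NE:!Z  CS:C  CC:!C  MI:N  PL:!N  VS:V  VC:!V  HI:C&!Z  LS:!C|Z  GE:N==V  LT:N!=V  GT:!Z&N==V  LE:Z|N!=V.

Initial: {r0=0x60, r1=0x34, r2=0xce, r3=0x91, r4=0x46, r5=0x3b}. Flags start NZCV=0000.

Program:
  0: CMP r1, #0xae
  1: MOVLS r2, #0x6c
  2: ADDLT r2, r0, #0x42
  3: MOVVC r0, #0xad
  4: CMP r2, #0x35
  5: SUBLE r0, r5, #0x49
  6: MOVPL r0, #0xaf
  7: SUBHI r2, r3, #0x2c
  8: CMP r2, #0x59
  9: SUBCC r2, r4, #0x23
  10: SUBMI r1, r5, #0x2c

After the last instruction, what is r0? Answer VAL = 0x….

[0] flags=1001 → (cmp)
[1] flags=1001 LS?T → r2=0x6c
[2] flags=1001 LT?F → skip
[3] flags=1001 VC?F → skip
[4] flags=0010 → (cmp)
[5] flags=0010 LE?F → skip
[6] flags=0010 PL?T → r0=0xaf
[7] flags=0010 HI?T → r2=0x65
[8] flags=0010 → (cmp)
[9] flags=0010 CC?F → skip
[10] flags=0010 MI?F → skip

VAL = 0xaf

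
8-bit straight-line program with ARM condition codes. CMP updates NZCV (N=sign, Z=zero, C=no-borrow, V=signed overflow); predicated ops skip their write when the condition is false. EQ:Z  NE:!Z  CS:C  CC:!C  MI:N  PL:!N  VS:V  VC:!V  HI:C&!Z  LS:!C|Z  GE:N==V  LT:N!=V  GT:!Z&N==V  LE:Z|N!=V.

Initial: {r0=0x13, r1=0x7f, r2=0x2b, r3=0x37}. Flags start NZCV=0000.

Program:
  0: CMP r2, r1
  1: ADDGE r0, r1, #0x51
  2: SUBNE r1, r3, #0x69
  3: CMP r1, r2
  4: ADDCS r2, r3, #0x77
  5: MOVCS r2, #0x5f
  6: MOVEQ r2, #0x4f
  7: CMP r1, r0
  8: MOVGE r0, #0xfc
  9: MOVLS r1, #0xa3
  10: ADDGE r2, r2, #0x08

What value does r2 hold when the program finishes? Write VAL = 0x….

VAL = 0x5f

0: ✓ CMP  NZCV=1000
1: · ADDGE
2: ✓ SUBNE  r1←0xce
3: ✓ CMP  NZCV=1010
4: ✓ ADDCS  r2←0xae
5: ✓ MOVCS  r2←0x5f
6: · MOVEQ
7: ✓ CMP  NZCV=1010
8: · MOVGE
9: · MOVLS
10: · ADDGE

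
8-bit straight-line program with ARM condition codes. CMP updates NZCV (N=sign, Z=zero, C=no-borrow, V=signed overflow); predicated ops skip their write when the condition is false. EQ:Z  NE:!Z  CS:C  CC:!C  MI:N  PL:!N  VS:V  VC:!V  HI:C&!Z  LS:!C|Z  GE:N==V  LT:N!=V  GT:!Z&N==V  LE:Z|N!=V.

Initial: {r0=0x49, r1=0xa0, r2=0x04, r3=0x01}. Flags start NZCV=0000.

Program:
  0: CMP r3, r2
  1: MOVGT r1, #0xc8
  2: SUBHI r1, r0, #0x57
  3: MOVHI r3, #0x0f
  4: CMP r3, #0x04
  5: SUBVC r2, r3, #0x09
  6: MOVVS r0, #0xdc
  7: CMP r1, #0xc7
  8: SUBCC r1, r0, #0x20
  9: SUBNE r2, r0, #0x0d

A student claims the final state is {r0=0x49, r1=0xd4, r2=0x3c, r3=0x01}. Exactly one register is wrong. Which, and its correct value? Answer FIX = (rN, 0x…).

FIX = (r1, 0x29)

0: ✓ CMP  NZCV=1000
1: · MOVGT
2: · SUBHI
3: · MOVHI
4: ✓ CMP  NZCV=1000
5: ✓ SUBVC  r2←0xf8
6: · MOVVS
7: ✓ CMP  NZCV=1000
8: ✓ SUBCC  r1←0x29
9: ✓ SUBNE  r2←0x3c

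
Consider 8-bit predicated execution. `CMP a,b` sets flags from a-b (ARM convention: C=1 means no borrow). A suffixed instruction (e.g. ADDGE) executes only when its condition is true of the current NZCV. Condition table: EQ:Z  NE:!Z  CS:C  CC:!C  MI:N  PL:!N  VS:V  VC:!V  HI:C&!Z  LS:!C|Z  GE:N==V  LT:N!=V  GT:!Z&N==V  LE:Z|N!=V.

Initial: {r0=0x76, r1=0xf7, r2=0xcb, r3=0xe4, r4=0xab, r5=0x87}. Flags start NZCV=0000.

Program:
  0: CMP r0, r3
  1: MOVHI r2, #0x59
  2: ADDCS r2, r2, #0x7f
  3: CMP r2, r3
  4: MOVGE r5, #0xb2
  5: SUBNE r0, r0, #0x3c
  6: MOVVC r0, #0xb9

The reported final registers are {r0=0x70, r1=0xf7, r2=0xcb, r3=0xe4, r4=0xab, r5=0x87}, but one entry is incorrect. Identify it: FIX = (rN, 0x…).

FIX = (r0, 0xb9)

0: ✓ CMP  NZCV=1001
1: · MOVHI
2: · ADDCS
3: ✓ CMP  NZCV=1000
4: · MOVGE
5: ✓ SUBNE  r0←0x3a
6: ✓ MOVVC  r0←0xb9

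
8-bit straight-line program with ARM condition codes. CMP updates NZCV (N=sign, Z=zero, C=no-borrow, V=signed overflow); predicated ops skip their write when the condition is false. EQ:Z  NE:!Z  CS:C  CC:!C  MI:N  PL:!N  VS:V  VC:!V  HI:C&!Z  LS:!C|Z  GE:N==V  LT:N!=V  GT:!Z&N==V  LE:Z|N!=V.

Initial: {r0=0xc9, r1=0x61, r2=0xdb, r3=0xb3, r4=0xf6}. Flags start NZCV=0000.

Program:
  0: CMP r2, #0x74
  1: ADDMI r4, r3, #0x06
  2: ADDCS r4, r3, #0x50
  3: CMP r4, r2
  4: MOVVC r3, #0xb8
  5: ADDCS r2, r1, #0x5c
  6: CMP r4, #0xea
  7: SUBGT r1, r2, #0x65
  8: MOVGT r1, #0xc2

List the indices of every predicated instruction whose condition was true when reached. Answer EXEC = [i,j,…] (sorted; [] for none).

EXEC = [2,4,7,8]

[0] flags=0011 → (cmp)
[1] flags=0011 MI?F → skip
[2] flags=0011 CS?T → r4=0x03
[3] flags=0000 → (cmp)
[4] flags=0000 VC?T → r3=0xb8
[5] flags=0000 CS?F → skip
[6] flags=0000 → (cmp)
[7] flags=0000 GT?T → r1=0x76
[8] flags=0000 GT?T → r1=0xc2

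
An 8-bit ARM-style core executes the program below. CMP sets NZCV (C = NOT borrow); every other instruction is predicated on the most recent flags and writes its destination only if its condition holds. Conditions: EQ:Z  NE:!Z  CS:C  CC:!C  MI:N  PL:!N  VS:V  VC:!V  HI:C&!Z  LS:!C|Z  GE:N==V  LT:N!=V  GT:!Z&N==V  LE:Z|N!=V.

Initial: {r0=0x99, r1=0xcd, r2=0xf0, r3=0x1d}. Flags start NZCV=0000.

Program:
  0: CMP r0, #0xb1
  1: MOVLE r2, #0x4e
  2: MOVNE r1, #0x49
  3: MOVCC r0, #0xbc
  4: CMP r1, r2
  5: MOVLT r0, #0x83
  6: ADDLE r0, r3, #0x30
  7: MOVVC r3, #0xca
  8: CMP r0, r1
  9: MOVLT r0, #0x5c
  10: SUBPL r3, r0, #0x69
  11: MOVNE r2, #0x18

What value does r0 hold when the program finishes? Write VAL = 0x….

[0] flags=1000 → (cmp)
[1] flags=1000 LE?T → r2=0x4e
[2] flags=1000 NE?T → r1=0x49
[3] flags=1000 CC?T → r0=0xbc
[4] flags=1000 → (cmp)
[5] flags=1000 LT?T → r0=0x83
[6] flags=1000 LE?T → r0=0x4d
[7] flags=1000 VC?T → r3=0xca
[8] flags=0010 → (cmp)
[9] flags=0010 LT?F → skip
[10] flags=0010 PL?T → r3=0xe4
[11] flags=0010 NE?T → r2=0x18

VAL = 0x4d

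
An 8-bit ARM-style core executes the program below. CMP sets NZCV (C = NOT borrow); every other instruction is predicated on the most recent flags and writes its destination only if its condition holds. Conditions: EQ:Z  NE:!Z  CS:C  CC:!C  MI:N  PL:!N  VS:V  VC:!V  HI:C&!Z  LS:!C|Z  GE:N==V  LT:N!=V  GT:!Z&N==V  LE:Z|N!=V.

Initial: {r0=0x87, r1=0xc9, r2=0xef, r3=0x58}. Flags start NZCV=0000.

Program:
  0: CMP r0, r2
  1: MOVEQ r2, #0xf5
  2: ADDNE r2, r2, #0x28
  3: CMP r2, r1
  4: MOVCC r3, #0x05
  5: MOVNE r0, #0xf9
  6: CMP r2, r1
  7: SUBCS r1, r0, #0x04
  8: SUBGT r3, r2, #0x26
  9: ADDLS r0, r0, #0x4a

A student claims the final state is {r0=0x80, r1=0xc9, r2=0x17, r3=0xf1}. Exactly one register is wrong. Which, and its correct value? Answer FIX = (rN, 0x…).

[0] flags=1000 → (cmp)
[1] flags=1000 EQ?F → skip
[2] flags=1000 NE?T → r2=0x17
[3] flags=0000 → (cmp)
[4] flags=0000 CC?T → r3=0x05
[5] flags=0000 NE?T → r0=0xf9
[6] flags=0000 → (cmp)
[7] flags=0000 CS?F → skip
[8] flags=0000 GT?T → r3=0xf1
[9] flags=0000 LS?T → r0=0x43

FIX = (r0, 0x43)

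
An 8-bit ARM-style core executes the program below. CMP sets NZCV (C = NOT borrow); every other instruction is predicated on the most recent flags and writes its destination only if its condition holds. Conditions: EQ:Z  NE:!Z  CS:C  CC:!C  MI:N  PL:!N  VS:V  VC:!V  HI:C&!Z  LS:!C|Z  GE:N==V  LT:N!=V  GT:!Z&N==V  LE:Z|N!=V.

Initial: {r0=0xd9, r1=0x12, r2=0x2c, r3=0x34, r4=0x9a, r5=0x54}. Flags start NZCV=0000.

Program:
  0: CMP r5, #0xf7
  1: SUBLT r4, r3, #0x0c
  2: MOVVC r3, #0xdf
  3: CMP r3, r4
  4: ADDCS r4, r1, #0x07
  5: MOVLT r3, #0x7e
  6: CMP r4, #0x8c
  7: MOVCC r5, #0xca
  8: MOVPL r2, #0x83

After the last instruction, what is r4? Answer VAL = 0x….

[0] flags=0000 → (cmp)
[1] flags=0000 LT?F → skip
[2] flags=0000 VC?T → r3=0xdf
[3] flags=0010 → (cmp)
[4] flags=0010 CS?T → r4=0x19
[5] flags=0010 LT?F → skip
[6] flags=1001 → (cmp)
[7] flags=1001 CC?T → r5=0xca
[8] flags=1001 PL?F → skip

VAL = 0x19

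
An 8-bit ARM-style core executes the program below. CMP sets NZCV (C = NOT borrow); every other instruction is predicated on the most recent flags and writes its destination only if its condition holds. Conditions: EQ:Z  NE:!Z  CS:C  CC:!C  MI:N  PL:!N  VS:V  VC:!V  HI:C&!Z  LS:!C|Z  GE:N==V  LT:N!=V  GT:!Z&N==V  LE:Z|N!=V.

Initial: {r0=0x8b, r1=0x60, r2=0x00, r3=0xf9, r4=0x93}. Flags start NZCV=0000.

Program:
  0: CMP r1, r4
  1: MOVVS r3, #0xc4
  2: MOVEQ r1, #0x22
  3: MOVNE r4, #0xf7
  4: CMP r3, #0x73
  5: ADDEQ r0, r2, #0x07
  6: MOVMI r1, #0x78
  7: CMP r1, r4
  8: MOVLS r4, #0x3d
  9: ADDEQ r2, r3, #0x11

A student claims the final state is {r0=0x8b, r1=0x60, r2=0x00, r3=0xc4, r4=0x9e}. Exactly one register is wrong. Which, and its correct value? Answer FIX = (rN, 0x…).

0: ✓ CMP  NZCV=1001
1: ✓ MOVVS  r3←0xc4
2: · MOVEQ
3: ✓ MOVNE  r4←0xf7
4: ✓ CMP  NZCV=0011
5: · ADDEQ
6: · MOVMI
7: ✓ CMP  NZCV=0000
8: ✓ MOVLS  r4←0x3d
9: · ADDEQ

FIX = (r4, 0x3d)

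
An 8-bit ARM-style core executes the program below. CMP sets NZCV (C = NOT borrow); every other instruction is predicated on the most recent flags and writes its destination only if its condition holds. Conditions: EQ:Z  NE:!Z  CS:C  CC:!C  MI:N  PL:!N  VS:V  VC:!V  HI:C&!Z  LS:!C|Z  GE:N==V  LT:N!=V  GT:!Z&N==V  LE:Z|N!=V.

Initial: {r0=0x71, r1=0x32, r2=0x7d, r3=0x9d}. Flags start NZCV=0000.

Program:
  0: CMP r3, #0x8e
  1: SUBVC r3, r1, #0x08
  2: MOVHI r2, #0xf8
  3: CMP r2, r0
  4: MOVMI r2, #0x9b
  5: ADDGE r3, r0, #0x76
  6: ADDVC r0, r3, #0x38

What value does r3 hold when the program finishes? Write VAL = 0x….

[0] flags=0010 → (cmp)
[1] flags=0010 VC?T → r3=0x2a
[2] flags=0010 HI?T → r2=0xf8
[3] flags=1010 → (cmp)
[4] flags=1010 MI?T → r2=0x9b
[5] flags=1010 GE?F → skip
[6] flags=1010 VC?T → r0=0x62

VAL = 0x2a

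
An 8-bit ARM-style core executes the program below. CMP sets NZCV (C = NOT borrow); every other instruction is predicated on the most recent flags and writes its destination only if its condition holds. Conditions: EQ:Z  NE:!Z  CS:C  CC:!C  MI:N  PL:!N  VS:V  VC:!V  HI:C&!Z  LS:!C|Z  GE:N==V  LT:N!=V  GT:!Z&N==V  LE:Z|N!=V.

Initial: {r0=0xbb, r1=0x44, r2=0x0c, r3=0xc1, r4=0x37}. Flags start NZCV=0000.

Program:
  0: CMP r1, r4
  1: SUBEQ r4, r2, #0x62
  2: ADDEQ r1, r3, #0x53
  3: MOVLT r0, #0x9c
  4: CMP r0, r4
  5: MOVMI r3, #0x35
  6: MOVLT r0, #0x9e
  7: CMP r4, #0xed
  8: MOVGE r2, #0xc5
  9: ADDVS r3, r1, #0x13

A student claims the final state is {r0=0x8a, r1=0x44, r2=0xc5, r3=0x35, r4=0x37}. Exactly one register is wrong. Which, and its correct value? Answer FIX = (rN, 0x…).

[0] flags=0010 → (cmp)
[1] flags=0010 EQ?F → skip
[2] flags=0010 EQ?F → skip
[3] flags=0010 LT?F → skip
[4] flags=1010 → (cmp)
[5] flags=1010 MI?T → r3=0x35
[6] flags=1010 LT?T → r0=0x9e
[7] flags=0000 → (cmp)
[8] flags=0000 GE?T → r2=0xc5
[9] flags=0000 VS?F → skip

FIX = (r0, 0x9e)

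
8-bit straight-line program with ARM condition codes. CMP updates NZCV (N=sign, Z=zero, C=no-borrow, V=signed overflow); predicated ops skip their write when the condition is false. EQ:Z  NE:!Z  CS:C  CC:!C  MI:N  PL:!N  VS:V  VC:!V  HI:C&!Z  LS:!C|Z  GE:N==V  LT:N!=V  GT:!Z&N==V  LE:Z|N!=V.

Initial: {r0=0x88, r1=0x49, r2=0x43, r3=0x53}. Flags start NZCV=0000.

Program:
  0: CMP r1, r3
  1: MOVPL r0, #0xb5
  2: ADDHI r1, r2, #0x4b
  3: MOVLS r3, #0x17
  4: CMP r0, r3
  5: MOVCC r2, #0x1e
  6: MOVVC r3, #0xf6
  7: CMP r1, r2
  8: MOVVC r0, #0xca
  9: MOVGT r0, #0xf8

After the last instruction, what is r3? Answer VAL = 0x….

0: ✓ CMP  NZCV=1000
1: · MOVPL
2: · ADDHI
3: ✓ MOVLS  r3←0x17
4: ✓ CMP  NZCV=0011
5: · MOVCC
6: · MOVVC
7: ✓ CMP  NZCV=0010
8: ✓ MOVVC  r0←0xca
9: ✓ MOVGT  r0←0xf8

VAL = 0x17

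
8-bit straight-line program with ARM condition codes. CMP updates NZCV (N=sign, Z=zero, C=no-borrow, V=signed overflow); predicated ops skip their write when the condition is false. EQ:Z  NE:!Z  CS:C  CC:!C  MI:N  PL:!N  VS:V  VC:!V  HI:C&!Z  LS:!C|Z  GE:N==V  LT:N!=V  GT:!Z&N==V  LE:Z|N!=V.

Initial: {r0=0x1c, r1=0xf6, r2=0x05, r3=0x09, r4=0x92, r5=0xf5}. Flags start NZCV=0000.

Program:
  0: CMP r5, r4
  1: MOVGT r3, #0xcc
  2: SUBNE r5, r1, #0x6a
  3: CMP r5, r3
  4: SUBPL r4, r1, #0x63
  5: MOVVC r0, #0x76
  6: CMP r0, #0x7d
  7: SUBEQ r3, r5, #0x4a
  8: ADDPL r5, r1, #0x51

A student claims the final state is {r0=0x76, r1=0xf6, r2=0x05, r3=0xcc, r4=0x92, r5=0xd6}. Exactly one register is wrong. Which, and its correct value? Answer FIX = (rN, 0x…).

FIX = (r5, 0x8c)

[0] flags=0010 → (cmp)
[1] flags=0010 GT?T → r3=0xcc
[2] flags=0010 NE?T → r5=0x8c
[3] flags=1000 → (cmp)
[4] flags=1000 PL?F → skip
[5] flags=1000 VC?T → r0=0x76
[6] flags=1000 → (cmp)
[7] flags=1000 EQ?F → skip
[8] flags=1000 PL?F → skip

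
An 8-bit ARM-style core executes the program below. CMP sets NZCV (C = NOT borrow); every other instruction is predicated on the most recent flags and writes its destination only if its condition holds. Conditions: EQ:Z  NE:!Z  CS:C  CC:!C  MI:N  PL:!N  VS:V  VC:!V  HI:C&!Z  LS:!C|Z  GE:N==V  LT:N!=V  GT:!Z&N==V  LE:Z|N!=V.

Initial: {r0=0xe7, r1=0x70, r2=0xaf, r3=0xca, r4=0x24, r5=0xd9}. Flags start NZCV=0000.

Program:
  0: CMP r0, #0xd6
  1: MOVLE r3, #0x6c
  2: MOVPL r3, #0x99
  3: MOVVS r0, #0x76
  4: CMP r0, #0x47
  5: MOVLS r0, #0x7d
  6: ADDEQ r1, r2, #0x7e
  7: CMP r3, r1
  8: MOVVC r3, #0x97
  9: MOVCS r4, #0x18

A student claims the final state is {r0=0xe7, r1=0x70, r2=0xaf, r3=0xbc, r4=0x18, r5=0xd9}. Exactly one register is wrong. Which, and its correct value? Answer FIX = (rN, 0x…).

[0] flags=0010 → (cmp)
[1] flags=0010 LE?F → skip
[2] flags=0010 PL?T → r3=0x99
[3] flags=0010 VS?F → skip
[4] flags=1010 → (cmp)
[5] flags=1010 LS?F → skip
[6] flags=1010 EQ?F → skip
[7] flags=0011 → (cmp)
[8] flags=0011 VC?F → skip
[9] flags=0011 CS?T → r4=0x18

FIX = (r3, 0x99)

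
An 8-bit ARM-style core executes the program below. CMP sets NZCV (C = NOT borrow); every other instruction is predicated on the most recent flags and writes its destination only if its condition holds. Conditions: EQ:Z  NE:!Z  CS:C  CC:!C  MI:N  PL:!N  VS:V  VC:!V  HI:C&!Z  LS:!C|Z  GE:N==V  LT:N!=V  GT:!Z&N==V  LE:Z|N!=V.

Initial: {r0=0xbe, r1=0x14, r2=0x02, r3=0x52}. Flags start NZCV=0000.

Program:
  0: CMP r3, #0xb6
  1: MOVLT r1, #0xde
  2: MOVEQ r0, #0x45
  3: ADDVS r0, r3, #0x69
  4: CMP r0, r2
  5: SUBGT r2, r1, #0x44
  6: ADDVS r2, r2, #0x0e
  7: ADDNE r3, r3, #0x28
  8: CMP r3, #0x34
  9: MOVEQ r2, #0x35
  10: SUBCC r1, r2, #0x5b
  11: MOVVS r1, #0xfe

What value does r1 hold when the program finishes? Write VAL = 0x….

VAL = 0x14

[0] flags=1001 → (cmp)
[1] flags=1001 LT?F → skip
[2] flags=1001 EQ?F → skip
[3] flags=1001 VS?T → r0=0xbb
[4] flags=1010 → (cmp)
[5] flags=1010 GT?F → skip
[6] flags=1010 VS?F → skip
[7] flags=1010 NE?T → r3=0x7a
[8] flags=0010 → (cmp)
[9] flags=0010 EQ?F → skip
[10] flags=0010 CC?F → skip
[11] flags=0010 VS?F → skip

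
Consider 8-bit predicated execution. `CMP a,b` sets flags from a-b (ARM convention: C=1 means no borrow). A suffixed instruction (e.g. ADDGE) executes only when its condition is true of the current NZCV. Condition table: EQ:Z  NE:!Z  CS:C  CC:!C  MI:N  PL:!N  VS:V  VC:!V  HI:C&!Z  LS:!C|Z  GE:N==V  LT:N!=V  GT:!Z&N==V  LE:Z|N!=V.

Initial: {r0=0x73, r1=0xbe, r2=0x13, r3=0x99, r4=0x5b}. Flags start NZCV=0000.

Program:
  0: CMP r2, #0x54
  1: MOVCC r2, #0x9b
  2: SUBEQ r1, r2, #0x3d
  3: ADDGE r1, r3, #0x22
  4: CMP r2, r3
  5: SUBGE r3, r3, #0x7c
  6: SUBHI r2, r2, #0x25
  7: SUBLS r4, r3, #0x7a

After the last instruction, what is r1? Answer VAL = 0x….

0: ✓ CMP  NZCV=1000
1: ✓ MOVCC  r2←0x9b
2: · SUBEQ
3: · ADDGE
4: ✓ CMP  NZCV=0010
5: ✓ SUBGE  r3←0x1d
6: ✓ SUBHI  r2←0x76
7: · SUBLS

VAL = 0xbe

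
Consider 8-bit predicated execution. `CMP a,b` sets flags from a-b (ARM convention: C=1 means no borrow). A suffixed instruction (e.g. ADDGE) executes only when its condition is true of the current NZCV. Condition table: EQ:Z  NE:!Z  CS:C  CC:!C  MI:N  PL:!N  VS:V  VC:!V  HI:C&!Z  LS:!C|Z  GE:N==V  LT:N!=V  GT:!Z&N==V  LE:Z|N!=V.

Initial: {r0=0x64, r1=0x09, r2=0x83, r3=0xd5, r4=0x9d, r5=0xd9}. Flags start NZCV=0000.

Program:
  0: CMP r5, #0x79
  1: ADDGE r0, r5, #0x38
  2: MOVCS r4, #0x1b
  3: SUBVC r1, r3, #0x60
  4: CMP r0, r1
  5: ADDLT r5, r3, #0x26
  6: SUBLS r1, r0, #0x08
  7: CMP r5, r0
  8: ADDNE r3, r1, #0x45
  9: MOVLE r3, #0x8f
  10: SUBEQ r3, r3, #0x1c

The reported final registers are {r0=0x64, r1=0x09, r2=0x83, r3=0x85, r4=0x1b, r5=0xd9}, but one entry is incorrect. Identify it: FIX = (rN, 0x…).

FIX = (r3, 0x8f)

[0] flags=0011 → (cmp)
[1] flags=0011 GE?F → skip
[2] flags=0011 CS?T → r4=0x1b
[3] flags=0011 VC?F → skip
[4] flags=0010 → (cmp)
[5] flags=0010 LT?F → skip
[6] flags=0010 LS?F → skip
[7] flags=0011 → (cmp)
[8] flags=0011 NE?T → r3=0x4e
[9] flags=0011 LE?T → r3=0x8f
[10] flags=0011 EQ?F → skip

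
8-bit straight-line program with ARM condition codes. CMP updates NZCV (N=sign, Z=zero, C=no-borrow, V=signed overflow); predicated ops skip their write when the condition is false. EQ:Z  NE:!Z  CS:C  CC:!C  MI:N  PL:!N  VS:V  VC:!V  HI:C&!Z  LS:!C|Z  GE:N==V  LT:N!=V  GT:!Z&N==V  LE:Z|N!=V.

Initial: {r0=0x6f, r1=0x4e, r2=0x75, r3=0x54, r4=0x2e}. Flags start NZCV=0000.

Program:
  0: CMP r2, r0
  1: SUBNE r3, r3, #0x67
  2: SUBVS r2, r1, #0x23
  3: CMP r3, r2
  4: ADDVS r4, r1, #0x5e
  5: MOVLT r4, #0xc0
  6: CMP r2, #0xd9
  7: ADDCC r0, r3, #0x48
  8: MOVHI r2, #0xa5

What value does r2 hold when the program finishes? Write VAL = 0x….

0: ✓ CMP  NZCV=0010
1: ✓ SUBNE  r3←0xed
2: · SUBVS
3: ✓ CMP  NZCV=0011
4: ✓ ADDVS  r4←0xac
5: ✓ MOVLT  r4←0xc0
6: ✓ CMP  NZCV=1001
7: ✓ ADDCC  r0←0x35
8: · MOVHI

VAL = 0x75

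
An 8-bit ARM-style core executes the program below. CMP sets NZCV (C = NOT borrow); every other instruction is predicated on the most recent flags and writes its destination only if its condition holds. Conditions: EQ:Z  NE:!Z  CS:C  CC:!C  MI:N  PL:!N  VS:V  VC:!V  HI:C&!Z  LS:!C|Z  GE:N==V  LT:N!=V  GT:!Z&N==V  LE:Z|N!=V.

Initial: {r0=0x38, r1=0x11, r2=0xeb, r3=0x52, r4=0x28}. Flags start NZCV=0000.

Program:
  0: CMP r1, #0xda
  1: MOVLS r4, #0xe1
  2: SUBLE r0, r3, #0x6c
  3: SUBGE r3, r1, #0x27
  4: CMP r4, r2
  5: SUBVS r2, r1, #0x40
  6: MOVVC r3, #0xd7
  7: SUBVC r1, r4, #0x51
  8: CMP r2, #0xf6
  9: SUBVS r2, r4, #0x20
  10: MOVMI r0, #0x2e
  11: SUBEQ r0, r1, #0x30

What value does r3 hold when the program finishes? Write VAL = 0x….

0: ✓ CMP  NZCV=0000
1: ✓ MOVLS  r4←0xe1
2: · SUBLE
3: ✓ SUBGE  r3←0xea
4: ✓ CMP  NZCV=1000
5: · SUBVS
6: ✓ MOVVC  r3←0xd7
7: ✓ SUBVC  r1←0x90
8: ✓ CMP  NZCV=1000
9: · SUBVS
10: ✓ MOVMI  r0←0x2e
11: · SUBEQ

VAL = 0xd7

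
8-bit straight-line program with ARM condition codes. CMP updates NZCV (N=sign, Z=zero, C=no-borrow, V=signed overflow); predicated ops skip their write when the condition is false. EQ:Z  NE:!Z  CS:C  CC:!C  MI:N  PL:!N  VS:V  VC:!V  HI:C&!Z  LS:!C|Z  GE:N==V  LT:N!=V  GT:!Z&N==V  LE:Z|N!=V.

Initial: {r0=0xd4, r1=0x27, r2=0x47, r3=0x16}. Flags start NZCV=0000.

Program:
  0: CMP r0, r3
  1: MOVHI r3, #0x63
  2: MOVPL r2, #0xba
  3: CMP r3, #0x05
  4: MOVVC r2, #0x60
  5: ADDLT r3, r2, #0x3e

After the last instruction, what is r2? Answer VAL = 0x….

VAL = 0x60

[0] flags=1010 → (cmp)
[1] flags=1010 HI?T → r3=0x63
[2] flags=1010 PL?F → skip
[3] flags=0010 → (cmp)
[4] flags=0010 VC?T → r2=0x60
[5] flags=0010 LT?F → skip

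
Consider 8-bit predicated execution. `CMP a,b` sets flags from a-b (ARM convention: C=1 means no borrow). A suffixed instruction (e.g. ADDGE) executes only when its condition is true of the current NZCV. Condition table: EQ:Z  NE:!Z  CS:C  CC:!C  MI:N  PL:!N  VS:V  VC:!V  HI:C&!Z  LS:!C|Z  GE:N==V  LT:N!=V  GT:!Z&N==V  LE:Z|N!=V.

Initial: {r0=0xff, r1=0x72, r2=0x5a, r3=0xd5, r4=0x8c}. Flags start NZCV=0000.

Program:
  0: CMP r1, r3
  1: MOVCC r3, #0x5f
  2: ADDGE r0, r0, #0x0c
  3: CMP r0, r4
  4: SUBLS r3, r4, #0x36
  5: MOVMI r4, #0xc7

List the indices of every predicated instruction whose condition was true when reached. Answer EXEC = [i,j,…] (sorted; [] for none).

[0] flags=1001 → (cmp)
[1] flags=1001 CC?T → r3=0x5f
[2] flags=1001 GE?T → r0=0x0b
[3] flags=0000 → (cmp)
[4] flags=0000 LS?T → r3=0x56
[5] flags=0000 MI?F → skip

EXEC = [1,2,4]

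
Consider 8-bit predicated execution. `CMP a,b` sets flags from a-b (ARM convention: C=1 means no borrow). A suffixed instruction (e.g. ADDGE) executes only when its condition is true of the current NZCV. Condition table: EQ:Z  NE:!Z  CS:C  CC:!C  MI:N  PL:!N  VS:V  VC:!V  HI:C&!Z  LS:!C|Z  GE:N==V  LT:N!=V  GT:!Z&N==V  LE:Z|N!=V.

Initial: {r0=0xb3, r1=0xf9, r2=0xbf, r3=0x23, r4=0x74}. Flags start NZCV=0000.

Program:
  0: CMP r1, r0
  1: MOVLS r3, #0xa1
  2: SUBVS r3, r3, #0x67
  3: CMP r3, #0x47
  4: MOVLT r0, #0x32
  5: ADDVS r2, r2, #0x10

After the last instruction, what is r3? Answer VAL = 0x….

[0] flags=0010 → (cmp)
[1] flags=0010 LS?F → skip
[2] flags=0010 VS?F → skip
[3] flags=1000 → (cmp)
[4] flags=1000 LT?T → r0=0x32
[5] flags=1000 VS?F → skip

VAL = 0x23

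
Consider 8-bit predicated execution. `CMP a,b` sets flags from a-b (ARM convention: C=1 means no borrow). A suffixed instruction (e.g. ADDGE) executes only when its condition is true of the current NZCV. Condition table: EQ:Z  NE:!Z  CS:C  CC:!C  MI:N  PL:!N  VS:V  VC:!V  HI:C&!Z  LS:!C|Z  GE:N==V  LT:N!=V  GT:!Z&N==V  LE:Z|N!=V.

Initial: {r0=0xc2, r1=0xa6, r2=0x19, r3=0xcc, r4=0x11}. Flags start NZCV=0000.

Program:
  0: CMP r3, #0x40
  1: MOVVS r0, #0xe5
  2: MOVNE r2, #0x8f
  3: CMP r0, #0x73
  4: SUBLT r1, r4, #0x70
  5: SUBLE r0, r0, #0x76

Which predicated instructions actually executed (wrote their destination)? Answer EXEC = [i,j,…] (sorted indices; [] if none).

[0] flags=1010 → (cmp)
[1] flags=1010 VS?F → skip
[2] flags=1010 NE?T → r2=0x8f
[3] flags=0011 → (cmp)
[4] flags=0011 LT?T → r1=0xa1
[5] flags=0011 LE?T → r0=0x4c

EXEC = [2,4,5]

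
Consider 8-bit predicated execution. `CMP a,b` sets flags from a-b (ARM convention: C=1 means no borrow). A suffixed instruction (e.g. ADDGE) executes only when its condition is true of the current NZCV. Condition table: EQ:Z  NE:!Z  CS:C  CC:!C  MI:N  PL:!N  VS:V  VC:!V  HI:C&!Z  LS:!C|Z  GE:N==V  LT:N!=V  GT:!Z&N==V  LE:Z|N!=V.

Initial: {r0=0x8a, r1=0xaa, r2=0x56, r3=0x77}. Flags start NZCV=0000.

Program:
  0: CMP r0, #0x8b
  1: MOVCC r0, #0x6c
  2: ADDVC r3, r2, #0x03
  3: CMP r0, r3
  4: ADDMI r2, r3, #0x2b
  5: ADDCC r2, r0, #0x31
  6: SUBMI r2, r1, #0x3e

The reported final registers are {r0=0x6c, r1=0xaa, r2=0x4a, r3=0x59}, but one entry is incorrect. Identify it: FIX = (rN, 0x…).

[0] flags=1000 → (cmp)
[1] flags=1000 CC?T → r0=0x6c
[2] flags=1000 VC?T → r3=0x59
[3] flags=0010 → (cmp)
[4] flags=0010 MI?F → skip
[5] flags=0010 CC?F → skip
[6] flags=0010 MI?F → skip

FIX = (r2, 0x56)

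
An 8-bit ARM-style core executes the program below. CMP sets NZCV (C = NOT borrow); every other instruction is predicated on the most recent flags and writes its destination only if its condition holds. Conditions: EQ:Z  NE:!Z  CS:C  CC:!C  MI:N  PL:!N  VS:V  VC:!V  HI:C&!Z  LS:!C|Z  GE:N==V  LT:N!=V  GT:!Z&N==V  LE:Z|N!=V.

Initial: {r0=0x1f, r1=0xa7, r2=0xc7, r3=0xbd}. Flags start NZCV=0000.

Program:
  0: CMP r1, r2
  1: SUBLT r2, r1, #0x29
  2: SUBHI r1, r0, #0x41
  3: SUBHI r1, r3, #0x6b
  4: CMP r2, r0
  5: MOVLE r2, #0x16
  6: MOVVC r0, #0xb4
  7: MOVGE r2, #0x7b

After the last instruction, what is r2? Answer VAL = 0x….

VAL = 0x7b

0: ✓ CMP  NZCV=1000
1: ✓ SUBLT  r2←0x7e
2: · SUBHI
3: · SUBHI
4: ✓ CMP  NZCV=0010
5: · MOVLE
6: ✓ MOVVC  r0←0xb4
7: ✓ MOVGE  r2←0x7b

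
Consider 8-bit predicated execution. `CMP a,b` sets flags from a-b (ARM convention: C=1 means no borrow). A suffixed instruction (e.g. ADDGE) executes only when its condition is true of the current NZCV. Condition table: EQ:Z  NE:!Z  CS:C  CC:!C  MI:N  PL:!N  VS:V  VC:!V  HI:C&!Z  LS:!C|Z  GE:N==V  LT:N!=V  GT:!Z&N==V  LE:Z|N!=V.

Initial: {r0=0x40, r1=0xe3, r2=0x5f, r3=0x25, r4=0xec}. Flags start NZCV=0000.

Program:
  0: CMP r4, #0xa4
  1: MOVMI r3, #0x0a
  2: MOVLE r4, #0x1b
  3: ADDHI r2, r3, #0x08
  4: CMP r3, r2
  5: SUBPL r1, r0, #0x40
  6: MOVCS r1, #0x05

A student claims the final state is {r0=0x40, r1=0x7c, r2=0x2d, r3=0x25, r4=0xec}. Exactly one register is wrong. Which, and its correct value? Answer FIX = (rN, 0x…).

0: ✓ CMP  NZCV=0010
1: · MOVMI
2: · MOVLE
3: ✓ ADDHI  r2←0x2d
4: ✓ CMP  NZCV=1000
5: · SUBPL
6: · MOVCS

FIX = (r1, 0xe3)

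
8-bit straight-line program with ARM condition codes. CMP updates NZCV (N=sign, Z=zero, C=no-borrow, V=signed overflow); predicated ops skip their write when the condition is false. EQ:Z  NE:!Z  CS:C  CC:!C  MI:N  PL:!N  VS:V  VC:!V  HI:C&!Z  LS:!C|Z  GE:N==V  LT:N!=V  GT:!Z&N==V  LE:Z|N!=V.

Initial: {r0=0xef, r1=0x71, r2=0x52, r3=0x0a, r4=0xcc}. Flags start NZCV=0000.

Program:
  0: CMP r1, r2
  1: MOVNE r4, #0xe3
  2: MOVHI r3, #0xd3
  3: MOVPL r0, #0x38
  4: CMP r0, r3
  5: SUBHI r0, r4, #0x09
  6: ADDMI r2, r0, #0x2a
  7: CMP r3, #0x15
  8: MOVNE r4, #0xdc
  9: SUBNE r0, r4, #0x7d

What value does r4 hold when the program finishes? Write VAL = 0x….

[0] flags=0010 → (cmp)
[1] flags=0010 NE?T → r4=0xe3
[2] flags=0010 HI?T → r3=0xd3
[3] flags=0010 PL?T → r0=0x38
[4] flags=0000 → (cmp)
[5] flags=0000 HI?F → skip
[6] flags=0000 MI?F → skip
[7] flags=1010 → (cmp)
[8] flags=1010 NE?T → r4=0xdc
[9] flags=1010 NE?T → r0=0x5f

VAL = 0xdc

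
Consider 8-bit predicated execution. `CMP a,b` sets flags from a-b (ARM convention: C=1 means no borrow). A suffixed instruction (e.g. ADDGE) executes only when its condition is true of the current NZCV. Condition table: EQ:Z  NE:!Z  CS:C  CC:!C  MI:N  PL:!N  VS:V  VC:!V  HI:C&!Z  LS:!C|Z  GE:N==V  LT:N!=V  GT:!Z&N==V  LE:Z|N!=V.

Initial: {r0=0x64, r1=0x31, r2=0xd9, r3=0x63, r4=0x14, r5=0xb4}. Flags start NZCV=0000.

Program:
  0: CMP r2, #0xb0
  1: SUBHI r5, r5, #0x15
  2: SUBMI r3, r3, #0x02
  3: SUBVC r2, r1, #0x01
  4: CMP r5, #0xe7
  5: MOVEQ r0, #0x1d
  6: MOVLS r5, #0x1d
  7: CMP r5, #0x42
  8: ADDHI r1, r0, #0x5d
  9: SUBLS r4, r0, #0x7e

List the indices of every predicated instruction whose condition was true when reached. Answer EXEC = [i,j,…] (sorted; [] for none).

EXEC = [1,3,6,9]

0: ✓ CMP  NZCV=0010
1: ✓ SUBHI  r5←0x9f
2: · SUBMI
3: ✓ SUBVC  r2←0x30
4: ✓ CMP  NZCV=1000
5: · MOVEQ
6: ✓ MOVLS  r5←0x1d
7: ✓ CMP  NZCV=1000
8: · ADDHI
9: ✓ SUBLS  r4←0xe6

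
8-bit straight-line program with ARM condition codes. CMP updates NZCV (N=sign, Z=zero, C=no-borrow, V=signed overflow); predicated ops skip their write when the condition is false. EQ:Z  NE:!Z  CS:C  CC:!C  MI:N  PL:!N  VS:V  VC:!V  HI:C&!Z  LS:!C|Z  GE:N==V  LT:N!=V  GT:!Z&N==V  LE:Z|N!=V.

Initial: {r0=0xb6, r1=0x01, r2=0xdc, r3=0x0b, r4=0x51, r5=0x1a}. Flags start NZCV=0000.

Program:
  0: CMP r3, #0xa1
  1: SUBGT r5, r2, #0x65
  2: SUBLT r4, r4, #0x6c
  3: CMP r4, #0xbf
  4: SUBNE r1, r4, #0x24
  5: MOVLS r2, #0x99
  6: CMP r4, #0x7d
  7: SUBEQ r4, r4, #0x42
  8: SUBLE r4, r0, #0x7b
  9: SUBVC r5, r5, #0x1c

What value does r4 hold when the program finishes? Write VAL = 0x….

VAL = 0x3b

0: ✓ CMP  NZCV=0000
1: ✓ SUBGT  r5←0x77
2: · SUBLT
3: ✓ CMP  NZCV=1001
4: ✓ SUBNE  r1←0x2d
5: ✓ MOVLS  r2←0x99
6: ✓ CMP  NZCV=1000
7: · SUBEQ
8: ✓ SUBLE  r4←0x3b
9: ✓ SUBVC  r5←0x5b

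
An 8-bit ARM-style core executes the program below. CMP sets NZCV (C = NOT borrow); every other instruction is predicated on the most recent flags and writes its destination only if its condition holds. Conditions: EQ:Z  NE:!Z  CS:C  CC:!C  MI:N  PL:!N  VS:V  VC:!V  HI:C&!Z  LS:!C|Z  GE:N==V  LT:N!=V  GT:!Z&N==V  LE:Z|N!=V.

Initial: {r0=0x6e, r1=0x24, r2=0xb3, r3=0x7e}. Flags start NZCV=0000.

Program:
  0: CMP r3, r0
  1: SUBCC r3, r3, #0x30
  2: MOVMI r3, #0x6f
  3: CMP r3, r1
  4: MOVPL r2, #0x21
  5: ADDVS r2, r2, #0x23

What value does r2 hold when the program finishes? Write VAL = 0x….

VAL = 0x21

[0] flags=0010 → (cmp)
[1] flags=0010 CC?F → skip
[2] flags=0010 MI?F → skip
[3] flags=0010 → (cmp)
[4] flags=0010 PL?T → r2=0x21
[5] flags=0010 VS?F → skip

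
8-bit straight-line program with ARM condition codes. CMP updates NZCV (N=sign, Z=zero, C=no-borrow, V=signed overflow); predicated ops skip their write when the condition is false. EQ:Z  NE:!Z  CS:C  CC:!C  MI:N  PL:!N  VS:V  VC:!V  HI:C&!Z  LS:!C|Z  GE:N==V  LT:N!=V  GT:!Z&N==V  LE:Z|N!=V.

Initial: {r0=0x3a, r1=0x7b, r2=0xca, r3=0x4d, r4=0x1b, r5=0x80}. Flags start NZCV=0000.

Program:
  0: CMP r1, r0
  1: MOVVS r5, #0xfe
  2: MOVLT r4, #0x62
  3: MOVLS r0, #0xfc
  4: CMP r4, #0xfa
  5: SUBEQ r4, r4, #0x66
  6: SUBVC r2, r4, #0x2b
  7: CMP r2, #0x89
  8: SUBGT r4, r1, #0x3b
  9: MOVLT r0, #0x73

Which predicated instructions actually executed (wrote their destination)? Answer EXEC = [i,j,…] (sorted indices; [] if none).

EXEC = [6,8]

[0] flags=0010 → (cmp)
[1] flags=0010 VS?F → skip
[2] flags=0010 LT?F → skip
[3] flags=0010 LS?F → skip
[4] flags=0000 → (cmp)
[5] flags=0000 EQ?F → skip
[6] flags=0000 VC?T → r2=0xf0
[7] flags=0010 → (cmp)
[8] flags=0010 GT?T → r4=0x40
[9] flags=0010 LT?F → skip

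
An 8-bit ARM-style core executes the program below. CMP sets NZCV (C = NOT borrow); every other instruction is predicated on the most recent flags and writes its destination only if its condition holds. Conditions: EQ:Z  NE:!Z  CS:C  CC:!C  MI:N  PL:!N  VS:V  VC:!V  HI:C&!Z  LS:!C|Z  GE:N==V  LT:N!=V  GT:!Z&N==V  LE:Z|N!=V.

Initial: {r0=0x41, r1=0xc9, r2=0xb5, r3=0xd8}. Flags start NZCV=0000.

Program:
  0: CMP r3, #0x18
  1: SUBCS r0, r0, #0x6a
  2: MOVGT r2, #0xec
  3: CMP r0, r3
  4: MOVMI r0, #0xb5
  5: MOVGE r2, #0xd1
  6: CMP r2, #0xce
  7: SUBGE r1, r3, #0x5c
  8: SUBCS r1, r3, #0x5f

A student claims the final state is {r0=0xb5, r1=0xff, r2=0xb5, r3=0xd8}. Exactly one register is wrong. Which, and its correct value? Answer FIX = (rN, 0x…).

[0] flags=1010 → (cmp)
[1] flags=1010 CS?T → r0=0xd7
[2] flags=1010 GT?F → skip
[3] flags=1000 → (cmp)
[4] flags=1000 MI?T → r0=0xb5
[5] flags=1000 GE?F → skip
[6] flags=1000 → (cmp)
[7] flags=1000 GE?F → skip
[8] flags=1000 CS?F → skip

FIX = (r1, 0xc9)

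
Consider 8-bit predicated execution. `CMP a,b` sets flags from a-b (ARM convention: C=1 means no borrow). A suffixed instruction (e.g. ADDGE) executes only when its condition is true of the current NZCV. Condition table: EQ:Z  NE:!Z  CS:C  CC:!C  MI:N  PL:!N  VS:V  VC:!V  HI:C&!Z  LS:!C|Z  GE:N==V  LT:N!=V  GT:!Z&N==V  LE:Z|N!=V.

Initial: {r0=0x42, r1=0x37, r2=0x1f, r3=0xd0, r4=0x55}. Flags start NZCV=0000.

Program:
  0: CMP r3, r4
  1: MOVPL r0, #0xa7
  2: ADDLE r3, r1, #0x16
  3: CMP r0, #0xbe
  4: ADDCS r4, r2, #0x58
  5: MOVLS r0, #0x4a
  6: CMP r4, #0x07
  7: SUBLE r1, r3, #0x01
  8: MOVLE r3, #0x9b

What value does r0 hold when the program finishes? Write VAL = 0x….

[0] flags=0011 → (cmp)
[1] flags=0011 PL?T → r0=0xa7
[2] flags=0011 LE?T → r3=0x4d
[3] flags=1000 → (cmp)
[4] flags=1000 CS?F → skip
[5] flags=1000 LS?T → r0=0x4a
[6] flags=0010 → (cmp)
[7] flags=0010 LE?F → skip
[8] flags=0010 LE?F → skip

VAL = 0x4a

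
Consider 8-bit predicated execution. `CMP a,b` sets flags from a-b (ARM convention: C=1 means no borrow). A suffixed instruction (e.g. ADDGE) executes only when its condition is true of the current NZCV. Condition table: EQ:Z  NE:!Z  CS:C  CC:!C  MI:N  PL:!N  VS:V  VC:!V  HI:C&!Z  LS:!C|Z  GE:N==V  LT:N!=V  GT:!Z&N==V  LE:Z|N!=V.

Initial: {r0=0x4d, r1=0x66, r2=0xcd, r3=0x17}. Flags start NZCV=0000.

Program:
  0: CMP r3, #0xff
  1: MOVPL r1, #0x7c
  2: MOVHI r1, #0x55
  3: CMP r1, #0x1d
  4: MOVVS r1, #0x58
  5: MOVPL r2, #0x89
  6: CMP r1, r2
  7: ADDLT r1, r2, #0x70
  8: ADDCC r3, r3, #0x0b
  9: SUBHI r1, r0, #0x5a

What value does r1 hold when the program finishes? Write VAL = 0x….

VAL = 0x7c

0: ✓ CMP  NZCV=0000
1: ✓ MOVPL  r1←0x7c
2: · MOVHI
3: ✓ CMP  NZCV=0010
4: · MOVVS
5: ✓ MOVPL  r2←0x89
6: ✓ CMP  NZCV=1001
7: · ADDLT
8: ✓ ADDCC  r3←0x22
9: · SUBHI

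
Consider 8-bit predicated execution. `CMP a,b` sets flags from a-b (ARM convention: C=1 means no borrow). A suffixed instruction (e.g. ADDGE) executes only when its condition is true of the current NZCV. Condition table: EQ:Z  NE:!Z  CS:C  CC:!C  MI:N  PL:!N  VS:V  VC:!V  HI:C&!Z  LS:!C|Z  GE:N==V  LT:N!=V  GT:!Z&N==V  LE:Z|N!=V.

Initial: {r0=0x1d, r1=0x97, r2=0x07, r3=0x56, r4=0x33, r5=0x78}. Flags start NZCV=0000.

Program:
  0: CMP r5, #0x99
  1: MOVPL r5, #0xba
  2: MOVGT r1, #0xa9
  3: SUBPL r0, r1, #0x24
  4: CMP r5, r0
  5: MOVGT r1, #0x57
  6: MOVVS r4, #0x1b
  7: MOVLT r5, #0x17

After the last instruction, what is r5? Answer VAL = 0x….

0: ✓ CMP  NZCV=1001
1: · MOVPL
2: ✓ MOVGT  r1←0xa9
3: · SUBPL
4: ✓ CMP  NZCV=0010
5: ✓ MOVGT  r1←0x57
6: · MOVVS
7: · MOVLT

VAL = 0x78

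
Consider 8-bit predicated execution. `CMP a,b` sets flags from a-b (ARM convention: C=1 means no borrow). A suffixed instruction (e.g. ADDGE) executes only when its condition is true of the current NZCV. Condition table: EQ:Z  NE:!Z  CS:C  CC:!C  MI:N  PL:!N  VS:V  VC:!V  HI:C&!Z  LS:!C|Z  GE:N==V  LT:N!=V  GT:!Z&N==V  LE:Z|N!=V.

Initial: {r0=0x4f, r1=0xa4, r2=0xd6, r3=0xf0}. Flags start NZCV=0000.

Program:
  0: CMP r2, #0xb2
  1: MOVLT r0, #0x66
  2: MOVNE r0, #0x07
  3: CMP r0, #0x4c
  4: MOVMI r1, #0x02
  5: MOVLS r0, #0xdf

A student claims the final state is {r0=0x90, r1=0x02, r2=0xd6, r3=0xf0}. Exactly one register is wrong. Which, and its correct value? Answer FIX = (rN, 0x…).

FIX = (r0, 0xdf)

0: ✓ CMP  NZCV=0010
1: · MOVLT
2: ✓ MOVNE  r0←0x07
3: ✓ CMP  NZCV=1000
4: ✓ MOVMI  r1←0x02
5: ✓ MOVLS  r0←0xdf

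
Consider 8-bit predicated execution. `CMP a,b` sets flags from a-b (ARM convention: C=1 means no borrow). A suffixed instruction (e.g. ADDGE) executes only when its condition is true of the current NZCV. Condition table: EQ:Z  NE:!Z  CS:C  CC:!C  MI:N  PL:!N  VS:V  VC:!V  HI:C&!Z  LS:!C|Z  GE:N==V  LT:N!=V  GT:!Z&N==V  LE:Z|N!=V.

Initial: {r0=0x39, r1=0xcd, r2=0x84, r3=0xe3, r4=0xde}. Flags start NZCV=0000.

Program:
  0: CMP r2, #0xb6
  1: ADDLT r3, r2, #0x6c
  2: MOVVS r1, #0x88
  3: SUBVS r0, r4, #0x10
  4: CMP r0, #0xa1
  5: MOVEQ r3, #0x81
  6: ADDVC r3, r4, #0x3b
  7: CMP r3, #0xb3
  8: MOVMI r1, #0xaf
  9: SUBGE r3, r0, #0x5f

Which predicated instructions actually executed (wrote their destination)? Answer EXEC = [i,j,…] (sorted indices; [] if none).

0: ✓ CMP  NZCV=1000
1: ✓ ADDLT  r3←0xf0
2: · MOVVS
3: · SUBVS
4: ✓ CMP  NZCV=1001
5: · MOVEQ
6: · ADDVC
7: ✓ CMP  NZCV=0010
8: · MOVMI
9: ✓ SUBGE  r3←0xda

EXEC = [1,9]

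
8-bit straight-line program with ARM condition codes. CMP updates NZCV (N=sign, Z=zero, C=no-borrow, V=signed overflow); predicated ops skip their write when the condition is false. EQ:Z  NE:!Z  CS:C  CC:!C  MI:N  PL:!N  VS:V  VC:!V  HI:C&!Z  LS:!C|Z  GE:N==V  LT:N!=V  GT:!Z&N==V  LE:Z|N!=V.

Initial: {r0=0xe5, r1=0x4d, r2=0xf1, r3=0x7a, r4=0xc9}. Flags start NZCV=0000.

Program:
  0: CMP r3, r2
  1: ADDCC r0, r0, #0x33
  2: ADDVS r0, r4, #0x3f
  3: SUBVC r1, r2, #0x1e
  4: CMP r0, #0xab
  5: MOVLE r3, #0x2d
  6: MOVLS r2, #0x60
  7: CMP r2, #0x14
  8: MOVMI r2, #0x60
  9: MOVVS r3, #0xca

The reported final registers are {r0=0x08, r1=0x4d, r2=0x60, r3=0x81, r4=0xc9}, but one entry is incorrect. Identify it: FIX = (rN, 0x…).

[0] flags=1001 → (cmp)
[1] flags=1001 CC?T → r0=0x18
[2] flags=1001 VS?T → r0=0x08
[3] flags=1001 VC?F → skip
[4] flags=0000 → (cmp)
[5] flags=0000 LE?F → skip
[6] flags=0000 LS?T → r2=0x60
[7] flags=0010 → (cmp)
[8] flags=0010 MI?F → skip
[9] flags=0010 VS?F → skip

FIX = (r3, 0x7a)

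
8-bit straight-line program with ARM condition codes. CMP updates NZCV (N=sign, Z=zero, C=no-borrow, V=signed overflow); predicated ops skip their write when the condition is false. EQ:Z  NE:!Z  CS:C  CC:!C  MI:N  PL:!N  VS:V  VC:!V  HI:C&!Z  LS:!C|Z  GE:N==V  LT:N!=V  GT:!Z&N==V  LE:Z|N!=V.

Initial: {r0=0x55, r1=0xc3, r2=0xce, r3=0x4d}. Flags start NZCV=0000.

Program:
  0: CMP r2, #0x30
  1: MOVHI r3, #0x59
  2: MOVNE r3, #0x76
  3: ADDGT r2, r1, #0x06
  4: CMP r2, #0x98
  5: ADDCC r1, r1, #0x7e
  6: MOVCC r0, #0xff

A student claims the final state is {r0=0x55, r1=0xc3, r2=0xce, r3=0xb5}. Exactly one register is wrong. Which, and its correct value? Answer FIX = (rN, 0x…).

0: ✓ CMP  NZCV=1010
1: ✓ MOVHI  r3←0x59
2: ✓ MOVNE  r3←0x76
3: · ADDGT
4: ✓ CMP  NZCV=0010
5: · ADDCC
6: · MOVCC

FIX = (r3, 0x76)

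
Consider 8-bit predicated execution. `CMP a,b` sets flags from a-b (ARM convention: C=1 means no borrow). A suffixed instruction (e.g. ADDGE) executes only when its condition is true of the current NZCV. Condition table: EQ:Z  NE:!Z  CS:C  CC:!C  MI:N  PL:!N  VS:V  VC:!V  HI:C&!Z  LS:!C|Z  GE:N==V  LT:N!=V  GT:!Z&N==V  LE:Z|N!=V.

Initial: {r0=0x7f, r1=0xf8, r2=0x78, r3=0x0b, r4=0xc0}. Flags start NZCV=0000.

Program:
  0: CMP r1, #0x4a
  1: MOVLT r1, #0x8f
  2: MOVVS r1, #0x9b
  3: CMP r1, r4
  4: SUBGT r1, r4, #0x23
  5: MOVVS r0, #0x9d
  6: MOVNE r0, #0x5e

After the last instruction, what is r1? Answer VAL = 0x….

0: ✓ CMP  NZCV=1010
1: ✓ MOVLT  r1←0x8f
2: · MOVVS
3: ✓ CMP  NZCV=1000
4: · SUBGT
5: · MOVVS
6: ✓ MOVNE  r0←0x5e

VAL = 0x8f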